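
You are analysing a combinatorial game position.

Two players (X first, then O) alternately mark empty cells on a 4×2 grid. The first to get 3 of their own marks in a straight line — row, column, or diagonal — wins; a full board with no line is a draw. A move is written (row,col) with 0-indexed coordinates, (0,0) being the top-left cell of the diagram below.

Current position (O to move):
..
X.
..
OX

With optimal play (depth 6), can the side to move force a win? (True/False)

O winning at [../X./../OX]: False

ply 1, O at ../X./../OX | (0,0)=+0→O./X./../OX*; (0,1)=+0→.O/X./../OX; (1,1)=+0→../XO/../OX; (2,0)=+0→../X./O./OX; (2,1)=+0→../X./.O/OX
ply 2, X at O./X./../OX | (0,1)=+0→OX/X./../OX*; (1,1)=+0→O./XX/../OX; (2,0)=+0→O./X./X./OX; (2,1)=+0→O./X./.X/OX
ply 3, O at OX/X./../OX | (1,1)=+0→OX/XO/../OX*; (2,0)=+0→OX/X./O./OX; (2,1)=+0→OX/X./.O/OX
ply 4, X at OX/XO/../OX | (2,0)=+0→OX/XO/X./OX*; (2,1)=+0→OX/XO/.X/OX
ply 5, O at OX/XO/X./OX | (2,1)=+0→OX/XO/XO/OX*
ply 6: OX/XO/XO/OX is terminal +0 (X); from ../X./../OX depth 6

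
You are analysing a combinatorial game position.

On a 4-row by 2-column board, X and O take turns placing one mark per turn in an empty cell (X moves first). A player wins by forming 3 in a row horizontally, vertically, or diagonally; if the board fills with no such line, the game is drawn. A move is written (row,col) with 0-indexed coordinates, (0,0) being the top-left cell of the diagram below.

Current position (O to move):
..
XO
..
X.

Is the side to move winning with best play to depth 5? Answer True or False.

O winning at [../XO/../X.]: False

p1 O@[../XO/../X.]: (0,0)[O./XO/../X.]-1 (0,1)[.O/XO/../X.]-1 (2,0)[../XO/O./X.]+0* (2,1)[../XO/.O/X.]-1 (3,1)[../XO/../XO]-1
p2 X@[../XO/O./X.]: (0,0)[X./XO/O./X.]-1 (0,1)[.X/XO/O./X.]+0* (2,1)[../XO/OX/X.]+0 (3,1)[../XO/O./XX]+0
p3 O@[.X/XO/O./X.]: (0,0)[OX/XO/O./X.]+0* (2,1)[.X/XO/OO/X.]+0 (3,1)[.X/XO/O./XO]+0
p4 X@[OX/XO/O./X.]: (2,1)[OX/XO/OX/X.]+0* (3,1)[OX/XO/O./XX]+0
p5 O@[OX/XO/OX/X.]: (3,1)[OX/XO/OX/XO]+0*
p6 X@[OX/XO/OX/XO] terminal +0; root [../XO/../X.] d5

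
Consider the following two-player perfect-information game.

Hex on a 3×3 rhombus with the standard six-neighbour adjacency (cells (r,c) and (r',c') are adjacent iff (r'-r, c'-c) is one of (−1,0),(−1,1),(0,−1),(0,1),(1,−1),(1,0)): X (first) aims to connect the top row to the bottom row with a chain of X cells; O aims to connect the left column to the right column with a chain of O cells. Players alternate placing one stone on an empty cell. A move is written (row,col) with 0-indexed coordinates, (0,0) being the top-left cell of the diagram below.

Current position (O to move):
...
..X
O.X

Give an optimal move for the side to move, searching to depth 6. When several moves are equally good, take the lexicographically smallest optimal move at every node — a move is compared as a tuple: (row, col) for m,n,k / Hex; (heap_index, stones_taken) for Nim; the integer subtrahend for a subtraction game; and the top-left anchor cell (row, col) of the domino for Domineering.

O's best at [.../..X/O.X]: (0,2)

ply 1, O at .../..X/O.X | (0,0)=-1→O../..X/O.X; (0,1)=-1→.O./..X/O.X; (0,2)=+1→..O/..X/O.X*; (1,0)=-1→.../O.X/O.X; (1,1)=-1→.../.OX/O.X; (2,1)=-1→.../..X/OOX
ply 2, X at ..O/..X/O.X | (0,0)=-1→X.O/..X/O.X*; (0,1)=-1→.XO/..X/O.X; (1,0)=-1→..O/X.X/O.X; (1,1)=-1→..O/.XX/O.X; (2,1)=-1→..O/..X/OXX
ply 3, O at X.O/..X/O.X | (0,1)=+1→XOO/..X/O.X*; (1,0)=+1→X.O/O.X/O.X; (1,1)=+1→X.O/.OX/O.X; (2,1)=-1→X.O/..X/OOX
ply 4, X at XOO/..X/O.X | (1,0)=-1→XOO/X.X/O.X*; (1,1)=-1→XOO/.XX/O.X; (2,1)=-1→XOO/..X/OXX
ply 5, O at XOO/X.X/O.X | (1,1)=+1→XOO/XOX/O.X*; (2,1)=-1→XOO/X.X/OOX
ply 6: XOO/XOX/O.X is terminal -1 (X); from .../..X/O.X depth 6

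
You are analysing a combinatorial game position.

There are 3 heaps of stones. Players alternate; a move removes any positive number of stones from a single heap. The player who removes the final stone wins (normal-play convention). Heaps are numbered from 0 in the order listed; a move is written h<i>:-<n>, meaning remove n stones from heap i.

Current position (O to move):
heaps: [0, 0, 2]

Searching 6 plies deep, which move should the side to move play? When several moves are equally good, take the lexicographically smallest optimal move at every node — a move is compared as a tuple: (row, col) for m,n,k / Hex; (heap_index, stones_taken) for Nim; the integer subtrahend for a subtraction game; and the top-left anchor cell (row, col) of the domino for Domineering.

p1 O@[(0,0,2)]: h2:-1[(0,0,1)]-1 h2:-2[(0,0,0)]+1*
p2 X@[(0,0,0)] terminal -1; root [(0,0,2)] d6

O's best at [(0,0,2)]: h2:-2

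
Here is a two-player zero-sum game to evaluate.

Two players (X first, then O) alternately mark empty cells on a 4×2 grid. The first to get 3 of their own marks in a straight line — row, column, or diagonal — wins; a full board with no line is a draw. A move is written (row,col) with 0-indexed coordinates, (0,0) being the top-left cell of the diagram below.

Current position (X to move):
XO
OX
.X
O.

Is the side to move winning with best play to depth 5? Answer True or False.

X winning at [XO/OX/.X/O.]: True

p1 X@[XO/OX/.X/O.]: (2,0)[XO/OX/XX/O.]+0 (3,1)[XO/OX/.X/OX]+1*
p2 O@[XO/OX/.X/OX] terminal -1; root [XO/OX/.X/O.] d5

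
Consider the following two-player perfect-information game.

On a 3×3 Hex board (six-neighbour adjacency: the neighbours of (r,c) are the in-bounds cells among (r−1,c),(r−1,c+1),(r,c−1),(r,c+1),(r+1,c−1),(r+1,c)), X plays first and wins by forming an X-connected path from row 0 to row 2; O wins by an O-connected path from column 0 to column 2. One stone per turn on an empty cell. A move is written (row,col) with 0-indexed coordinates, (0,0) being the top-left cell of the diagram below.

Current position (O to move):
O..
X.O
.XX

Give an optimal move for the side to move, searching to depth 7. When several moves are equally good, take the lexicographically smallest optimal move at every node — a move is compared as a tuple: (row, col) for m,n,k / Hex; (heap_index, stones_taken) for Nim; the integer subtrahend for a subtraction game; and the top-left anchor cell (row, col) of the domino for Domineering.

O's best at [O../X.O/.XX]: (0,1)

ply 1, O at O../X.O/.XX | (0,1)=+1→OO./X.O/.XX*; (0,2)=-1→O.O/X.O/.XX; (1,1)=+1→O../XOO/.XX; (2,0)=-1→O../X.O/OXX
ply 2, X at OO./X.O/.XX | (0,2)=-1→OOX/X.O/.XX*; (1,1)=-1→OO./XXO/.XX; (2,0)=-1→OO./X.O/XXX
ply 3, O at OOX/X.O/.XX | (1,1)=+1→OOX/XOO/.XX*; (2,0)=-1→OOX/X.O/OXX
ply 4: OOX/XOO/.XX is terminal -1 (X); from O../X.O/.XX depth 7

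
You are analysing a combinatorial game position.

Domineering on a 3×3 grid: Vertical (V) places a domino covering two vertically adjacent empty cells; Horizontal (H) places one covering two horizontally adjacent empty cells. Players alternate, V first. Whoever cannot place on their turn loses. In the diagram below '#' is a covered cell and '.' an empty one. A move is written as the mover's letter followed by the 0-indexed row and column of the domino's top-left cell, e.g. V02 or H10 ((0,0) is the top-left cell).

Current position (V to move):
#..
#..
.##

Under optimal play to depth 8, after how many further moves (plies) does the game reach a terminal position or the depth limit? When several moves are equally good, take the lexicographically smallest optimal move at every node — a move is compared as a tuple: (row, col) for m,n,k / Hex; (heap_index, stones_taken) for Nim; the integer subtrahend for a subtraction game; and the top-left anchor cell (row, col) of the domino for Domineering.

PV length from [#../#../.##]: 1 ply

[#../#../.##] V move#1: V01:+1/##./##./.##*, V02:+1/#.#/#.#/.##
[##./##./.##] end (terminal -1, H#2); searched #../#../.## to 8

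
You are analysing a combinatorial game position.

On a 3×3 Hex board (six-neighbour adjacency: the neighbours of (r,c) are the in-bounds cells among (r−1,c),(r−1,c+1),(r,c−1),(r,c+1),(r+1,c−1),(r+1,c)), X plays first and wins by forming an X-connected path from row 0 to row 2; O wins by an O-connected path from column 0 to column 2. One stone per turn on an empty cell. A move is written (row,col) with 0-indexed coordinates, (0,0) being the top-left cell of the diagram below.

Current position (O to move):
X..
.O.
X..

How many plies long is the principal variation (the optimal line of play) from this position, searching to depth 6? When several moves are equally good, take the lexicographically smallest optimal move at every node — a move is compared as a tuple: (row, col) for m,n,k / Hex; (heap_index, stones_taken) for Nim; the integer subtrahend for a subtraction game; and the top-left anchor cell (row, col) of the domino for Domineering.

p1 O@[X../.O./X..]: (0,1)[XO./.O./X..]-1 (0,2)[X.O/.O./X..]-1 (1,0)[X../OO./X..]+1* (1,2)[X../.OO/X..]-1 (2,1)[X../.O./XO.]-1 (2,2)[X../.O./X.O]-1
p2 X@[X../OO./X..]: (0,1)[XX./OO./X..]-1* (0,2)[X.X/OO./X..]-1 (1,2)[X../OOX/X..]-1 (2,1)[X../OO./XX.]-1 (2,2)[X../OO./X.X]-1
p3 O@[XX./OO./X..]: (0,2)[XXO/OO./X..]+1* (1,2)[XX./OOO/X..]+1 (2,1)[XX./OO./XO.]+1 (2,2)[XX./OO./X.O]+1
p4 X@[XXO/OO./X..] terminal -1; root [X../.O./X..] d6

PV length from [X../.O./X..]: 3 plies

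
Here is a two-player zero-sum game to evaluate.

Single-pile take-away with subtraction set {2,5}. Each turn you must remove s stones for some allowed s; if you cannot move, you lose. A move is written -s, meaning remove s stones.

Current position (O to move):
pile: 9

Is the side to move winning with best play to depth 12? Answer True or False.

ply 1, O at 9 | -2=+1→7*; -5=+1→4
ply 2, X at 7 | -2=-1→5*; -5=-1→2
ply 3, O at 5 | -2=-1→3; -5=+1→0*
ply 4: 0 is terminal -1 (X); from 9 depth 12

O winning at [9]: True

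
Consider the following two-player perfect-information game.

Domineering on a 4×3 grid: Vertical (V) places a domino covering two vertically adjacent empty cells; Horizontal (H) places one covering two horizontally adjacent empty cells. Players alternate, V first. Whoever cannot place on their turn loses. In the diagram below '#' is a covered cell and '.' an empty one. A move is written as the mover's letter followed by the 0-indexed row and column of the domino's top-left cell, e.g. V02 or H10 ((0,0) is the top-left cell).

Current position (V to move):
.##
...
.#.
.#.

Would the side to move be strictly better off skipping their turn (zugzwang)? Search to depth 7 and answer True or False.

zugzwang(.##/.../.#./.#., V) = False

p1 V@[.##/.../.#./.#.]: V00[###/#../.#./.#.]+1* V10[.##/#../##./.#.]+1 V12[.##/..#/.##/.#.]+1 V20[.##/.../##./##.]+1 V22[.##/.../.##/.##]+1
p2 H@[###/#../.#./.#.]: H11[###/###/.#./.#.]-1*
p3 V@[###/###/.#./.#.]: V20[###/###/##./##.]+1* V22[###/###/.##/.##]+1
p4 H@[###/###/##./##.] terminal -1; root [.##/.../.#./.#.] d7
pass branch (H moves first from the same position):
  | p1 H@[.##/.../.#./.#.]: H10[.##/##./.#./.#.]-1* H11[.##/.##/.#./.#.]-1
  | p2 V@[.##/##./.#./.#.]: V12[.##/###/.##/.#.]+1* V20[.##/##./##./##.]+1 V22[.##/##./.##/.##]+1
  | p3 H@[.##/###/.##/.#.] terminal -1; root [.##/.../.#./.#.] d7
V moving scores +1; V passing scores +1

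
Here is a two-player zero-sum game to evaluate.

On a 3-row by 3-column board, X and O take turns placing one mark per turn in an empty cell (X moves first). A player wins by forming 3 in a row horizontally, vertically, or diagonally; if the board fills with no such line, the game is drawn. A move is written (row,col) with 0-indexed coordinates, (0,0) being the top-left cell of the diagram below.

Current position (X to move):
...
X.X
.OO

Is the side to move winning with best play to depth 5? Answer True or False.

ply 1, X at .../X.X/.OO | (0,0)=-1→X../X.X/.OO; (0,1)=-1→.X./X.X/.OO; (0,2)=-1→..X/X.X/.OO; (1,1)=+1→.../XXX/.OO*; (2,0)=+1→.../X.X/XOO
ply 2: .../XXX/.OO is terminal -1 (O); from .../X.X/.OO depth 5

X winning at [.../X.X/.OO]: True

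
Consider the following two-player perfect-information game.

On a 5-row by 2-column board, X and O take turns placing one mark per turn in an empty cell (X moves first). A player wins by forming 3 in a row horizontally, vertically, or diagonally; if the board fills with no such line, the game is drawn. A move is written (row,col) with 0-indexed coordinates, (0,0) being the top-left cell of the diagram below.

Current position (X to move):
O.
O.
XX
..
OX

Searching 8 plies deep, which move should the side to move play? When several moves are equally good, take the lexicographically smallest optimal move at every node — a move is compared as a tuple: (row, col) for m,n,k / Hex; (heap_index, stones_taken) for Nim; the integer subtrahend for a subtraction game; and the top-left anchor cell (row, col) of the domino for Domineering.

p1 X@[O./O./XX/../OX]: (0,1)[OX/O./XX/../OX]+1* (1,1)[O./OX/XX/../OX]+1 (3,0)[O./O./XX/X./OX]+0 (3,1)[O./O./XX/.X/OX]+1
p2 O@[OX/O./XX/../OX]: (1,1)[OX/OO/XX/../OX]-1* (3,0)[OX/O./XX/O./OX]-1 (3,1)[OX/O./XX/.O/OX]-1
p3 X@[OX/OO/XX/../OX]: (3,0)[OX/OO/XX/X./OX]+0 (3,1)[OX/OO/XX/.X/OX]+1*
p4 O@[OX/OO/XX/.X/OX] terminal -1; root [O./O./XX/../OX] d8

X's best at [O./O./XX/../OX]: (0,1)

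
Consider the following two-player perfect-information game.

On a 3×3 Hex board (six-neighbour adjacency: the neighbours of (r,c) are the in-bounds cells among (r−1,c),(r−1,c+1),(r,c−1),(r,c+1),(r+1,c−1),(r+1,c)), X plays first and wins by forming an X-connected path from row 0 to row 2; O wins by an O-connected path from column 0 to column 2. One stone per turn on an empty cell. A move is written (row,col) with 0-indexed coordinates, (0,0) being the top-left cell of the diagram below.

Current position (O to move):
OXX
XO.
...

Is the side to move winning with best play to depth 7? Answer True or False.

O winning at [OXX/XO./...]: False

p1 O@[OXX/XO./...]: (1,2)[OXX/XOO/...]-1* (2,0)[OXX/XO./O..]-1 (2,1)[OXX/XO./.O.]-1 (2,2)[OXX/XO./..O]-1
p2 X@[OXX/XOO/...]: (2,0)[OXX/XOO/X..]+1* (2,1)[OXX/XOO/.X.]-1 (2,2)[OXX/XOO/..X]-1
p3 O@[OXX/XOO/X..] terminal -1; root [OXX/XO./...] d7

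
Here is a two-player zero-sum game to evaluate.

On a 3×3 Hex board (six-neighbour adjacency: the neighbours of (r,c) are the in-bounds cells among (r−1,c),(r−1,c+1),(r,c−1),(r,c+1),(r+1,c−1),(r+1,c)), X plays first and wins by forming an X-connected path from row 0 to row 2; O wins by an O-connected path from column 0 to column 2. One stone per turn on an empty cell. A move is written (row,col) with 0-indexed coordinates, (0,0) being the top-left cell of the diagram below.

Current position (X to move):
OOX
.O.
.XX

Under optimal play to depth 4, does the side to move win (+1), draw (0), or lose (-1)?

p1 X@[OOX/.O./.XX]: (1,0)[OOX/XO./.XX]-1 (1,2)[OOX/.OX/.XX]+1* (2,0)[OOX/.O./XXX]-1
p2 O@[OOX/.OX/.XX] terminal -1; root [OOX/.O./.XX] d4

value(OOX/.O./.XX, X) = +1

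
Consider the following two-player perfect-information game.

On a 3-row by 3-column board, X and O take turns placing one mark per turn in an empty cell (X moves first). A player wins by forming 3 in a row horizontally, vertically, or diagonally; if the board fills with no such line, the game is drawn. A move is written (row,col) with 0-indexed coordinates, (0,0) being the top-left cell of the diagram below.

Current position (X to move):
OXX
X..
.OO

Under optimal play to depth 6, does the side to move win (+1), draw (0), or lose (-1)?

value(OXX/X../.OO, X) = -1

[OXX/X../.OO] X move#1: (1,1):-1/OXX/XX./.OO*, (1,2):-1/OXX/X.X/.OO, (2,0):-1/OXX/X../XOO
[OXX/XX./.OO] O move#2: (1,2):-1/OXX/XXO/.OO, (2,0):+1/OXX/XX./OOO*
[OXX/XX./OOO] end (terminal -1, X#3); searched OXX/X../.OO to 6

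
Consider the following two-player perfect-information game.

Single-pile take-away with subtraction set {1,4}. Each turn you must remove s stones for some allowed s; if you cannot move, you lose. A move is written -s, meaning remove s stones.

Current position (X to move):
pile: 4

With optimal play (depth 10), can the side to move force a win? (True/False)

[4] X move#1: -1:-1/3, -4:+1/0*
[0] end (terminal -1, O#2); searched 4 to 10

X winning at [4]: True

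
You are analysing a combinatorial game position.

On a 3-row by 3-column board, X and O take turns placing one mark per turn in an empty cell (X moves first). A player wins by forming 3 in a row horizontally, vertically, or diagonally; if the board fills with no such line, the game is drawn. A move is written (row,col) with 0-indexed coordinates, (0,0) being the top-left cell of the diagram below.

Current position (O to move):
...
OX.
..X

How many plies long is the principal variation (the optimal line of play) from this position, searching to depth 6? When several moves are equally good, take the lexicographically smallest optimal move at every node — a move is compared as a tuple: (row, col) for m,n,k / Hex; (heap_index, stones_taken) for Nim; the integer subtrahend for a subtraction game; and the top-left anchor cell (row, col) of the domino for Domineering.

PV length from [.../OX./..X]: 4 plies

p1 O@[.../OX./..X]: (0,0)[O../OX./..X]-1* (0,1)[.O./OX./..X]-1 (0,2)[..O/OX./..X]-1 (1,2)[.../OXO/..X]-1 (2,0)[.../OX./O.X]-1 (2,1)[.../OX./.OX]-1
p2 X@[O../OX./..X]: (0,1)[OX./OX./..X]-1 (0,2)[O.X/OX./..X]-1 (1,2)[O../OXX/..X]-1 (2,0)[O../OX./X.X]+1* (2,1)[O../OX./.XX]-1
p3 O@[O../OX./X.X]: (0,1)[OO./OX./X.X]-1* (0,2)[O.O/OX./X.X]-1 (1,2)[O../OXO/X.X]-1 (2,1)[O../OX./XOX]-1
p4 X@[OO./OX./X.X]: (0,2)[OOX/OX./X.X]+1* (1,2)[OO./OXX/X.X]-1 (2,1)[OO./OX./XXX]+1
p5 O@[OOX/OX./X.X] terminal -1; root [.../OX./..X] d6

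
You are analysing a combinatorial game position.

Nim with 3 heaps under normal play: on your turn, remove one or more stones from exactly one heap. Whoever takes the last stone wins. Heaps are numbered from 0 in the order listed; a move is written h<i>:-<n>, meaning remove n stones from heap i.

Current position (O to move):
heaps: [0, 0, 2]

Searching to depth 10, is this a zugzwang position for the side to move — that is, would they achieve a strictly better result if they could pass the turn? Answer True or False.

zugzwang((0,0,2), O) = False

[(0,0,2)] O move#1: h2:-1:-1/(0,0,1), h2:-2:+1/(0,0,0)*
[(0,0,0)] end (terminal -1, X#2); searched (0,0,2) to 10
suppose O passes — search the same position with X to move:
pass> [(0,0,2)] X move#1: h2:-1:-1/(0,0,1), h2:-2:+1/(0,0,0)*
pass> [(0,0,0)] end (terminal -1, O#2); searched (0,0,2) to 10
for O: play +1, pass -1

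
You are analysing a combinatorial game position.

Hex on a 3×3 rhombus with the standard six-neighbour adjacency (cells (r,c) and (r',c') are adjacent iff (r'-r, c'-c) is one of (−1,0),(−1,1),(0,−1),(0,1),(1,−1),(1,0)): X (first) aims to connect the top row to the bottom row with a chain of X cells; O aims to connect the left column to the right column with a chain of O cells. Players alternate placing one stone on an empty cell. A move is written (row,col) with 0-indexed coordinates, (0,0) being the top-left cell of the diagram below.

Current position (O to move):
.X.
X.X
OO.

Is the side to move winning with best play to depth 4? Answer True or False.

O winning at [.X./X.X/OO.]: True

p1 O@[.X./X.X/OO.]: (0,0)[OX./X.X/OO.]-1 (0,2)[.XO/X.X/OO.]+1* (1,1)[.X./XOX/OO.]+1 (2,2)[.X./X.X/OOO]+1
p2 X@[.XO/X.X/OO.]: (0,0)[XXO/X.X/OO.]-1* (1,1)[.XO/XXX/OO.]-1 (2,2)[.XO/X.X/OOX]-1
p3 O@[XXO/X.X/OO.]: (1,1)[XXO/XOX/OO.]+1* (2,2)[XXO/X.X/OOO]+1
p4 X@[XXO/XOX/OO.] terminal -1; root [.X./X.X/OO.] d4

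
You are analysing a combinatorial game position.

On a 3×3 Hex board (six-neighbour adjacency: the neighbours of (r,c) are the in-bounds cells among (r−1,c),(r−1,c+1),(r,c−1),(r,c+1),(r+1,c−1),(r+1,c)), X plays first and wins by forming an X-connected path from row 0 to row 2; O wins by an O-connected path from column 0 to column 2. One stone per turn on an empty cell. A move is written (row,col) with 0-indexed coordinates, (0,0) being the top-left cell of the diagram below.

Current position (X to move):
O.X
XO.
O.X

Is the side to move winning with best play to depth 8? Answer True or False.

p1 X@[O.X/XO./O.X]: (0,1)[OXX/XO./O.X]-1 (1,2)[O.X/XOX/O.X]+1* (2,1)[O.X/XO./OXX]-1
p2 O@[O.X/XOX/O.X] terminal -1; root [O.X/XO./O.X] d8

X winning at [O.X/XO./O.X]: True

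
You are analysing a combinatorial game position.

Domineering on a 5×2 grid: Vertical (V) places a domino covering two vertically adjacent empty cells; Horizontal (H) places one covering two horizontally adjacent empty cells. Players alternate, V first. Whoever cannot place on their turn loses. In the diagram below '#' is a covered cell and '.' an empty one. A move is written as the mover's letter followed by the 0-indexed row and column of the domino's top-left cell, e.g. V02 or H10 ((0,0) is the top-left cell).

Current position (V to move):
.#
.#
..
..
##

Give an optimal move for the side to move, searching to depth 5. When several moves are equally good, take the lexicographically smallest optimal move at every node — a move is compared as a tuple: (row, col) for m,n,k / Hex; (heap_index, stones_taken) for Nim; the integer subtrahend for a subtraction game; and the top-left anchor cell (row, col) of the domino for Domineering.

ply 1, V at .#/.#/../../## | V00=-1→##/##/../../##; V10=-1→.#/##/#./../##; V20=+1→.#/.#/#./#./##*; V21=+1→.#/.#/.#/.#/##
ply 2: .#/.#/#./#./## is terminal -1 (H); from .#/.#/../../## depth 5

V's best at [.#/.#/../../##]: V20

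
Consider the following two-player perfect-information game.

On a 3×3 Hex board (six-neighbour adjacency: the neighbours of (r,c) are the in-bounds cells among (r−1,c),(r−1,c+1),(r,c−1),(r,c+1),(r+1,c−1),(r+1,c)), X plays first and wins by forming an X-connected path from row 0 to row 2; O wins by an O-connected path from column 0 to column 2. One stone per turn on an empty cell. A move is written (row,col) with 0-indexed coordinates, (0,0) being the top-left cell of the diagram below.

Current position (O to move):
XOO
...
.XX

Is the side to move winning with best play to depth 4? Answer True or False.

O winning at [XOO/.../.XX]: True

[XOO/.../.XX] O move#1: (1,0):+1/XOO/O../.XX*, (1,1):+1/XOO/.O./.XX, (1,2):-1/XOO/..O/.XX, (2,0):+1/XOO/.../OXX
[XOO/O../.XX] end (terminal -1, X#2); searched XOO/.../.XX to 4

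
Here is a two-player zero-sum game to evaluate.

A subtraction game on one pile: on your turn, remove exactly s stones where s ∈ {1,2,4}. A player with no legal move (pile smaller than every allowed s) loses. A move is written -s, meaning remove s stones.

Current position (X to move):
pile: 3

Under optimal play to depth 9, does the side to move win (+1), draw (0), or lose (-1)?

[3] X move#1: -1:-1/2*, -2:-1/1
[2] O move#2: -1:-1/1, -2:+1/0*
[0] end (terminal -1, X#3); searched 3 to 9

value(3, X) = -1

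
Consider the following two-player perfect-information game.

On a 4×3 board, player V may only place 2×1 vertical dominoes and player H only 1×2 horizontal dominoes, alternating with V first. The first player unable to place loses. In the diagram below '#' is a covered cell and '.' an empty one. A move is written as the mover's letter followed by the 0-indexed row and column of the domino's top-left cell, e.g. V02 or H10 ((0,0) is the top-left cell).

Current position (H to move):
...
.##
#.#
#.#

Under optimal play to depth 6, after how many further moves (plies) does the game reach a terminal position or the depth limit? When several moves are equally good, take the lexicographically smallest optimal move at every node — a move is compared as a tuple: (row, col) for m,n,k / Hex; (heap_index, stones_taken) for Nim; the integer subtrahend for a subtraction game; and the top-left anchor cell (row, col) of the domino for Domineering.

p1 H@[.../.##/#.#/#.#]: H00[##./.##/#.#/#.#]-1* H01[.##/.##/#.#/#.#]-1
p2 V@[##./.##/#.#/#.#]: V21[##./.##/###/###]+1*
p3 H@[##./.##/###/###] terminal -1; root [.../.##/#.#/#.#] d6

PV length from [.../.##/#.#/#.#]: 2 plies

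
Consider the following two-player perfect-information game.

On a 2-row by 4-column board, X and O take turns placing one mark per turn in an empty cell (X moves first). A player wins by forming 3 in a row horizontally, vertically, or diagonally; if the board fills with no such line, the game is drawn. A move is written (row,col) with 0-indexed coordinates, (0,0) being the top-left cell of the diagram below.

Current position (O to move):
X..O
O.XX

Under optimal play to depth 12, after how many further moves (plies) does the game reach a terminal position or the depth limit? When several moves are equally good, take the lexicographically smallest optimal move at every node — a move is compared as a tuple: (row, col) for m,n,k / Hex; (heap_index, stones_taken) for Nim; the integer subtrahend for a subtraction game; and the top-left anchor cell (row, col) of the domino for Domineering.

ply 1, O at X..O/O.XX | (0,1)=-1→XO.O/O.XX; (0,2)=-1→X.OO/O.XX; (1,1)=+0→X..O/OOXX*
ply 2, X at X..O/OOXX | (0,1)=+0→XX.O/OOXX*; (0,2)=+0→X.XO/OOXX
ply 3, O at XX.O/OOXX | (0,2)=+0→XXOO/OOXX*
ply 4: XXOO/OOXX is terminal +0 (X); from X..O/O.XX depth 12

PV length from [X..O/O.XX]: 3 plies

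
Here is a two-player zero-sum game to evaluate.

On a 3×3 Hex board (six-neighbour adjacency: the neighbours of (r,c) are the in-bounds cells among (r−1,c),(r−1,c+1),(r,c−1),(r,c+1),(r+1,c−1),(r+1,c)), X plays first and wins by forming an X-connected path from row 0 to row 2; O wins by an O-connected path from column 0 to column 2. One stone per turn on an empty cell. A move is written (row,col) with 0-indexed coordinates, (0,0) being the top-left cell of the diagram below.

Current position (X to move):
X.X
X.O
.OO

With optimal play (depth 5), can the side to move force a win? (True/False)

ply 1, X at X.X/X.O/.OO | (0,1)=-1→XXX/X.O/.OO; (1,1)=-1→X.X/XXO/.OO; (2,0)=+1→X.X/X.O/XOO*
ply 2: X.X/X.O/XOO is terminal -1 (O); from X.X/X.O/.OO depth 5

X winning at [X.X/X.O/.OO]: True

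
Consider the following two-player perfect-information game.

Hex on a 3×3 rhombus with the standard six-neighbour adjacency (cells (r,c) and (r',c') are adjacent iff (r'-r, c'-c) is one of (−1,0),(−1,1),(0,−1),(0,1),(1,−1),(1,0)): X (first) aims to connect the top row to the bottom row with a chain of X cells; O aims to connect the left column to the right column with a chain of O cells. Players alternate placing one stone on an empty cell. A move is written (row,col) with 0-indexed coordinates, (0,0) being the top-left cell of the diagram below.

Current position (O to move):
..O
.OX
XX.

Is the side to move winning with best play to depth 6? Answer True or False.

ply 1, O at ..O/.OX/XX. | (0,0)=+1→O.O/.OX/XX.*; (0,1)=+1→.OO/.OX/XX.; (1,0)=+1→..O/OOX/XX.; (2,2)=-1→..O/.OX/XXO
ply 2, X at O.O/.OX/XX. | (0,1)=-1→OXO/.OX/XX.*; (1,0)=-1→O.O/XOX/XX.; (2,2)=-1→O.O/.OX/XXX
ply 3, O at OXO/.OX/XX. | (1,0)=+1→OXO/OOX/XX.*; (2,2)=-1→OXO/.OX/XXO
ply 4: OXO/OOX/XX. is terminal -1 (X); from ..O/.OX/XX. depth 6

O winning at [..O/.OX/XX.]: True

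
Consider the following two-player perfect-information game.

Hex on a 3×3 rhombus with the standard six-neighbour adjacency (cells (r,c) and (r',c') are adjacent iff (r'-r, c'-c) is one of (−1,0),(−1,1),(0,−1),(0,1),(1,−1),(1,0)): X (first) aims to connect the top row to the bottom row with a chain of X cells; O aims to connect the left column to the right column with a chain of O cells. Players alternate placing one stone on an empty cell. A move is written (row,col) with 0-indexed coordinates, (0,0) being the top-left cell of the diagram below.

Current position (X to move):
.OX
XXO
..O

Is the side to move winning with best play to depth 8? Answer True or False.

ply 1, X at .OX/XXO/..O | (0,0)=+1→XOX/XXO/..O*; (2,0)=+1→.OX/XXO/X.O; (2,1)=+1→.OX/XXO/.XO
ply 2, O at XOX/XXO/..O | (2,0)=-1→XOX/XXO/O.O*; (2,1)=-1→XOX/XXO/.OO
ply 3, X at XOX/XXO/O.O | (2,1)=+1→XOX/XXO/OXO*
ply 4: XOX/XXO/OXO is terminal -1 (O); from .OX/XXO/..O depth 8

X winning at [.OX/XXO/..O]: True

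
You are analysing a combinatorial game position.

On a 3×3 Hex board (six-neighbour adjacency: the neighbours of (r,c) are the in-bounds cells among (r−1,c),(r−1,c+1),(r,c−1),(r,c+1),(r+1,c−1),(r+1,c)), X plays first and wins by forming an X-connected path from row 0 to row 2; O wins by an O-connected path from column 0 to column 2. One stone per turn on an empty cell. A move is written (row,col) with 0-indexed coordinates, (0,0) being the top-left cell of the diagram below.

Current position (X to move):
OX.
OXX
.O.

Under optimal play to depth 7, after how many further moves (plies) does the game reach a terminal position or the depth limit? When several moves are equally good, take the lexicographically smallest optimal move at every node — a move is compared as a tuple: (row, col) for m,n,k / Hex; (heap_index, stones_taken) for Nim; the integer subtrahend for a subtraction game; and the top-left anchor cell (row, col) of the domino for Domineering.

ply 1, X at OX./OXX/.O. | (0,2)=+1→OXX/OXX/.O.*; (2,0)=+1→OX./OXX/XO.; (2,2)=+1→OX./OXX/.OX
ply 2, O at OXX/OXX/.O. | (2,0)=-1→OXX/OXX/OO.*; (2,2)=-1→OXX/OXX/.OO
ply 3, X at OXX/OXX/OO. | (2,2)=+1→OXX/OXX/OOX*
ply 4: OXX/OXX/OOX is terminal -1 (O); from OX./OXX/.O. depth 7

PV length from [OX./OXX/.O.]: 3 plies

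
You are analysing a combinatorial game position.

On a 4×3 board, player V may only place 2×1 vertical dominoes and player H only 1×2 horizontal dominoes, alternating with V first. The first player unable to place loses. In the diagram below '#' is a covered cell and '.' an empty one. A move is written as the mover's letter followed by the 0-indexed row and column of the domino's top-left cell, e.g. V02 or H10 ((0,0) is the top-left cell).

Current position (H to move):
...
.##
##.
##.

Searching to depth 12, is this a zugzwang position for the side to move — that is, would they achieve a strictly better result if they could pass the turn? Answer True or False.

p1 H@[.../.##/##./##.]: H00[##./.##/##./##.]-1* H01[.##/.##/##./##.]-1
p2 V@[##./.##/##./##.]: V22[##./.##/###/###]+1*
p3 H@[##./.##/###/###] terminal -1; root [.../.##/##./##.] d12
suppose H passes — search the same position with V to move:
pass> p1 V@[.../.##/##./##.]: V00[#../###/##./##.]+1* V22[.../.##/###/###]-1
pass> p2 H@[#../###/##./##.]: H01[###/###/##./##.]-1*
pass> p3 V@[###/###/##./##.]: V22[###/###/###/###]+1*
pass> p4 H@[###/###/###/###] terminal -1; root [.../.##/##./##.] d12
for H: play -1, pass -1

zugzwang(.../.##/##./##., H) = False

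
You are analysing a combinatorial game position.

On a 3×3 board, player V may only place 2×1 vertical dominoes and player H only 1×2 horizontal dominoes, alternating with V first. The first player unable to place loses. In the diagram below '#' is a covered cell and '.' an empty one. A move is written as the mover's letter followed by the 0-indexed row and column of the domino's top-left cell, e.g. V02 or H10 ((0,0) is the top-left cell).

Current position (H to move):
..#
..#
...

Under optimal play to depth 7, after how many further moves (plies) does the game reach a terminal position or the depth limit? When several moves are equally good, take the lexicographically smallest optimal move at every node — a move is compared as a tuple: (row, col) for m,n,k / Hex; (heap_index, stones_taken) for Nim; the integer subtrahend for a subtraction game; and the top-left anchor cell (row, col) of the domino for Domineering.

PV length from [..#/..#/...]: 1 ply

[..#/..#/...] H move#1: H00:-1/###/..#/..., H10:+1/..#/###/...*, H20:-1/..#/..#/##., H21:-1/..#/..#/.##
[..#/###/...] end (terminal -1, V#2); searched ..#/..#/... to 7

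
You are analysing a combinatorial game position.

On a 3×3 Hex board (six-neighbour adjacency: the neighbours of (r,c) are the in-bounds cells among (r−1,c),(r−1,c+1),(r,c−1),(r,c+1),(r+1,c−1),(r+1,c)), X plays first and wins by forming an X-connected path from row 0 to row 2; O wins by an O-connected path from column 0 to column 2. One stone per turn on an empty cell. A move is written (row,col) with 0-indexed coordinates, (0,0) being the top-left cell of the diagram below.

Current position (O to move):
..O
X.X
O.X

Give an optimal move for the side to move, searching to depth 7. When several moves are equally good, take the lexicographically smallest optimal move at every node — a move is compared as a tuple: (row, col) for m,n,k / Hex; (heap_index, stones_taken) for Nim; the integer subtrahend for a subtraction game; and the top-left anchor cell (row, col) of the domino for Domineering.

O's best at [..O/X.X/O.X]: (0,0)

[..O/X.X/O.X] O move#1: (0,0):+1/O.O/X.X/O.X*, (0,1):+1/.OO/X.X/O.X, (1,1):+1/..O/XOX/O.X, (2,1):-1/..O/X.X/OOX
[O.O/X.X/O.X] X move#2: (0,1):-1/OXO/X.X/O.X*, (1,1):-1/O.O/XXX/O.X, (2,1):-1/O.O/X.X/OXX
[OXO/X.X/O.X] O move#3: (1,1):+1/OXO/XOX/O.X*, (2,1):-1/OXO/X.X/OOX
[OXO/XOX/O.X] end (terminal -1, X#4); searched ..O/X.X/O.X to 7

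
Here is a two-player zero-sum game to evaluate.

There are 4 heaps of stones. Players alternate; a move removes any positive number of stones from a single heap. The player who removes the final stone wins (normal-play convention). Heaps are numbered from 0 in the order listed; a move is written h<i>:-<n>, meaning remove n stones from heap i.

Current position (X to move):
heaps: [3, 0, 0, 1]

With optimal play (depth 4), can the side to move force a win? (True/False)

X winning at [(3,0,0,1)]: True

ply 1, X at (3,0,0,1) | h0:-1=-1→(2,0,0,1); h0:-2=+1→(1,0,0,1)*; h0:-3=-1→(0,0,0,1); h3:-1=-1→(3,0,0,0)
ply 2, O at (1,0,0,1) | h0:-1=-1→(0,0,0,1)*; h3:-1=-1→(1,0,0,0)
ply 3, X at (0,0,0,1) | h3:-1=+1→(0,0,0,0)*
ply 4: (0,0,0,0) is terminal -1 (O); from (3,0,0,1) depth 4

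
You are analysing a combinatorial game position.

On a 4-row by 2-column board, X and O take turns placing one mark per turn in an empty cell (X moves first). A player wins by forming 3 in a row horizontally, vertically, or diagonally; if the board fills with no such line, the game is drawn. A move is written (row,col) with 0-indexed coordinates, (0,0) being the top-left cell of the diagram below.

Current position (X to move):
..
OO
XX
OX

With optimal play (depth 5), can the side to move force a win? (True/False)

X winning at [../OO/XX/OX]: False

ply 1, X at ../OO/XX/OX | (0,0)=+0→X./OO/XX/OX*; (0,1)=+0→.X/OO/XX/OX
ply 2, O at X./OO/XX/OX | (0,1)=+0→XO/OO/XX/OX*
ply 3: XO/OO/XX/OX is terminal +0 (X); from ../OO/XX/OX depth 5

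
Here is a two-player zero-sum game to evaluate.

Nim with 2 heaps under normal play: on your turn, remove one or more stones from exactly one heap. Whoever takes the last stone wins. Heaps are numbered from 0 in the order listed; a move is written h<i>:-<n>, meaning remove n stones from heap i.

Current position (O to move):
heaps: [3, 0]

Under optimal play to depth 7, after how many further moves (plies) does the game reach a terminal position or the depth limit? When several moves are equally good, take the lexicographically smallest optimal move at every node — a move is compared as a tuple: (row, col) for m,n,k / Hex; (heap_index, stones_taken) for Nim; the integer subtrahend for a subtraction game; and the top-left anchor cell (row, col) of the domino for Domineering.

ply 1, O at (3,0) | h0:-1=-1→(2,0); h0:-2=-1→(1,0); h0:-3=+1→(0,0)*
ply 2: (0,0) is terminal -1 (X); from (3,0) depth 7

PV length from [(3,0)]: 1 ply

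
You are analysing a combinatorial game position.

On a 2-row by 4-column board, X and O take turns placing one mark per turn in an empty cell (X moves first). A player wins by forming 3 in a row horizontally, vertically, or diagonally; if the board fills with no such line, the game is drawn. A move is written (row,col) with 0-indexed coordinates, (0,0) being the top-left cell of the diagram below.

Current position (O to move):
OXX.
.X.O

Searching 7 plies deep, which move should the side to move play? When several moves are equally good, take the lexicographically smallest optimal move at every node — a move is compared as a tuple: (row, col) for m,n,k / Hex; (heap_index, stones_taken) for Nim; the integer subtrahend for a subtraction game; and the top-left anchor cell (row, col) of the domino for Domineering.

O's best at [OXX./.X.O]: (0,3)

p1 O@[OXX./.X.O]: (0,3)[OXXO/.X.O]+0* (1,0)[OXX./OX.O]-1 (1,2)[OXX./.XOO]-1
p2 X@[OXXO/.X.O]: (1,0)[OXXO/XX.O]+0* (1,2)[OXXO/.XXO]+0
p3 O@[OXXO/XX.O]: (1,2)[OXXO/XXOO]+0*
p4 X@[OXXO/XXOO] terminal +0; root [OXX./.X.O] d7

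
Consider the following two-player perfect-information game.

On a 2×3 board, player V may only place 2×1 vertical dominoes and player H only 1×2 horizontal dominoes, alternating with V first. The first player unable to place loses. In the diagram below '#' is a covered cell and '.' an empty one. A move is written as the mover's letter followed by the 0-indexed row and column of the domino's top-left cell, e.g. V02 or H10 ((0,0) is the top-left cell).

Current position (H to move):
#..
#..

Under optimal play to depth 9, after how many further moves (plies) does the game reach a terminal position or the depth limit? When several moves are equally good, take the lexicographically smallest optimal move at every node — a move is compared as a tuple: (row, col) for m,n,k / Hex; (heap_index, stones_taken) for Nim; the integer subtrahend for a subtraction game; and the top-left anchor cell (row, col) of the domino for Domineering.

p1 H@[#../#..]: H01[###/#..]+1* H11[#../###]+1
p2 V@[###/#..] terminal -1; root [#../#..] d9

PV length from [#../#..]: 1 ply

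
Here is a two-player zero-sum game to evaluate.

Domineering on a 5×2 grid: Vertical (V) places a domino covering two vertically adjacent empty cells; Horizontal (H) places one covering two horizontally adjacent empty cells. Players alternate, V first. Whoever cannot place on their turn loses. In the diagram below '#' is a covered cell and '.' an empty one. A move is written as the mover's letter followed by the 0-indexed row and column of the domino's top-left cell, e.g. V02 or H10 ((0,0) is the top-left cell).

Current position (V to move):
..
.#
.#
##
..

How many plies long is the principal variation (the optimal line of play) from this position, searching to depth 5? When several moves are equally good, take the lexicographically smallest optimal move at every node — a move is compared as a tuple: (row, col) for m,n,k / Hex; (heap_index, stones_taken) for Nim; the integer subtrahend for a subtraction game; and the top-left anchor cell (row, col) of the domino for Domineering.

p1 V@[../.#/.#/##/..]: V00[#./##/.#/##/..]-1* V10[../##/##/##/..]-1
p2 H@[#./##/.#/##/..]: H40[#./##/.#/##/##]+1*
p3 V@[#./##/.#/##/##] terminal -1; root [../.#/.#/##/..] d5

PV length from [../.#/.#/##/..]: 2 plies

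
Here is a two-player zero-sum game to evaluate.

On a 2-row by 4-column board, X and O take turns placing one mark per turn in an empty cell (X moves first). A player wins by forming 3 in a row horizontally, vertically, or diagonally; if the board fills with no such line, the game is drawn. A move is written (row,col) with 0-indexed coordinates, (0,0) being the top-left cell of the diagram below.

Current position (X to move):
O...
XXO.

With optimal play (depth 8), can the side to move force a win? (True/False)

X winning at [O.../XXO.]: False

[O.../XXO.] X move#1: (0,1):+0/OX../XXO.*, (0,2):+0/O.X./XXO., (0,3):+0/O..X/XXO., (1,3):+0/O.../XXOX
[OX../XXO.] O move#2: (0,2):+0/OXO./XXO.*, (0,3):+0/OX.O/XXO., (1,3):+0/OX../XXOO
[OXO./XXO.] X move#3: (0,3):+0/OXOX/XXO.*, (1,3):+0/OXO./XXOX
[OXOX/XXO.] O move#4: (1,3):+0/OXOX/XXOO*
[OXOX/XXOO] end (terminal +0, X#5); searched O.../XXO. to 8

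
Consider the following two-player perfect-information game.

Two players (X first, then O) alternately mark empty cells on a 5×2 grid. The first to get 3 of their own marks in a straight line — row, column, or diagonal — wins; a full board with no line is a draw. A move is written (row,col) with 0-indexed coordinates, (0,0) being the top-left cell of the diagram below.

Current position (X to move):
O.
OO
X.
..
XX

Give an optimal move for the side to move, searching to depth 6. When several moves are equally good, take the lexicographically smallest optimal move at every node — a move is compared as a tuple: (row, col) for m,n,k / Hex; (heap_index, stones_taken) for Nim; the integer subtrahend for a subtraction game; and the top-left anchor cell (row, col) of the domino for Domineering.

X's best at [O./OO/X./../XX]: (2,1)

ply 1, X at O./OO/X./../XX | (0,1)=+0→OX/OO/X./../XX; (2,1)=+1→O./OO/XX/../XX*; (3,0)=+1→O./OO/X./X./XX; (3,1)=+1→O./OO/X./.X/XX
ply 2, O at O./OO/XX/../XX | (0,1)=-1→OO/OO/XX/../XX*; (3,0)=-1→O./OO/XX/O./XX; (3,1)=-1→O./OO/XX/.O/XX
ply 3, X at OO/OO/XX/../XX | (3,0)=+1→OO/OO/XX/X./XX*; (3,1)=+1→OO/OO/XX/.X/XX
ply 4: OO/OO/XX/X./XX is terminal -1 (O); from O./OO/X./../XX depth 6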